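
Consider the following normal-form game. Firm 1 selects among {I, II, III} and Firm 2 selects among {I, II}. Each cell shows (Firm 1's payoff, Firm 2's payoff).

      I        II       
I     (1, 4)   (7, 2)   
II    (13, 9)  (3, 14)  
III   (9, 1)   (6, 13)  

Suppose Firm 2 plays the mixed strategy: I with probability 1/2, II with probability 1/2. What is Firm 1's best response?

Firm 1's best reply maximizes expected payoff against the mix.
I: (1/2)·1 + (1/2)·7 = 4
II: (1/2)·13 + (1/2)·3 = 8
III: (1/2)·9 + (1/2)·6 = 15/2
Highest expected payoff is 8, from II.

II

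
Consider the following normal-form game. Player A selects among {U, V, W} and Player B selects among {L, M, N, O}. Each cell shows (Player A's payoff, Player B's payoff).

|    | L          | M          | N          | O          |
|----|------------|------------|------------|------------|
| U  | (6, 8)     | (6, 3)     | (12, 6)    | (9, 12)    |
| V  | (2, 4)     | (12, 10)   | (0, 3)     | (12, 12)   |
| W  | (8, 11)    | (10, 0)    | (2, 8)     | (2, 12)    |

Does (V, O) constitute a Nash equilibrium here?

Yes

Holding Player B at O: Player A gets 12 from V, versus 9 from U, 2 from W. No profitable deviation for Player A.
Holding Player A at V: Player B gets 12 from O, versus 4 from L, 10 from M, 3 from N. No profitable deviation for Player B either.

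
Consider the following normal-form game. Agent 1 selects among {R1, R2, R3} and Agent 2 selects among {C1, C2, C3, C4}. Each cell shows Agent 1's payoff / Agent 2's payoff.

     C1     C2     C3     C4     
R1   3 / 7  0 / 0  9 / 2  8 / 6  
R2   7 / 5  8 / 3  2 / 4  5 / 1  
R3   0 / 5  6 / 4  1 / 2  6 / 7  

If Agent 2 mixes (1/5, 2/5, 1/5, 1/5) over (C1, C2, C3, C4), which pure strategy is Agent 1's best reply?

R2

Agent 1's best reply maximizes expected payoff against the mix.
R1: (1/5)·3 + (2/5)·0 + (1/5)·9 + (1/5)·8 = 4
R2: (1/5)·7 + (2/5)·8 + (1/5)·2 + (1/5)·5 = 6
R3: (1/5)·0 + (2/5)·6 + (1/5)·1 + (1/5)·6 = 19/5
Highest expected payoff is 6, from R2.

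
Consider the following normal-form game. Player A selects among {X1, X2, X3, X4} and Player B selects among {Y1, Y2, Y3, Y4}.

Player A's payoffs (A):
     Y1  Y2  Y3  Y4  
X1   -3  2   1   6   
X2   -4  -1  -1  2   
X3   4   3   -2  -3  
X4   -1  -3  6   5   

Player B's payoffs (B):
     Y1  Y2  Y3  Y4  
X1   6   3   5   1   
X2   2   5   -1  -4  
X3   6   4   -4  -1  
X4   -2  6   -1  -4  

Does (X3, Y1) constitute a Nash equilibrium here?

Holding Player B at Y1: Player A gets 4 from X3, versus -3 from X1, -4 from X2, -1 from X4. No profitable deviation for Player A.
Holding Player A at X3: Player B gets 6 from Y1, versus 4 from Y2, -4 from Y3, -1 from Y4. No profitable deviation for Player B either.

Yes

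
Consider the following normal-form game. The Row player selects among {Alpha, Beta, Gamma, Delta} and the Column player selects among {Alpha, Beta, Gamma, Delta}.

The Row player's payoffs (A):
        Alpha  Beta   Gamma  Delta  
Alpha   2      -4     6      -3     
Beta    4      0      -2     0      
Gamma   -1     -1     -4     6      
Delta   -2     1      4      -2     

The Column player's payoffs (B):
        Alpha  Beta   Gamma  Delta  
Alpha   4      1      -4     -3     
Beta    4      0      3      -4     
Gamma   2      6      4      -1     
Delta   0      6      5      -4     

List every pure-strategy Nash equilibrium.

(Beta, Alpha) and (Delta, Beta)

Find each player's best response to every opponent strategy; NE are the intersections.
The Row player's best responses — vs Alpha: Beta (payoff 4); vs Beta: Delta (payoff 1); vs Gamma: Alpha (payoff 6); vs Delta: Gamma (payoff 6).
The Column player's best responses — vs Alpha: Alpha (payoff 4); vs Beta: Alpha (payoff 4); vs Gamma: Beta (payoff 6); vs Delta: Beta (payoff 6).
Mutual best responses occur at (Beta, Alpha) and (Delta, Beta); at each, neither player gains by switching.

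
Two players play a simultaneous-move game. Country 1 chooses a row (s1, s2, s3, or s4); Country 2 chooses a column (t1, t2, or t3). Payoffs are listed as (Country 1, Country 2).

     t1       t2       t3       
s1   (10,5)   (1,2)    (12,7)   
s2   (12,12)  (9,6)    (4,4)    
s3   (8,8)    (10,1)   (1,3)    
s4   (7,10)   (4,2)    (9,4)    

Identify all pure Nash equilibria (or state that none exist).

A profile is a Nash equilibrium when each player is best-responding to the other.
Country 1's best responses — vs t1: s2 (payoff 12); vs t2: s3 (payoff 10); vs t3: s1 (payoff 12).
Country 2's best responses — vs s1: t3 (payoff 7); vs s2: t1 (payoff 12); vs s3: t1 (payoff 8); vs s4: t1 (payoff 10).
Mutual best responses occur at (s1, t3) and (s2, t1); at each, neither player gains by switching.

(s1, t3) and (s2, t1)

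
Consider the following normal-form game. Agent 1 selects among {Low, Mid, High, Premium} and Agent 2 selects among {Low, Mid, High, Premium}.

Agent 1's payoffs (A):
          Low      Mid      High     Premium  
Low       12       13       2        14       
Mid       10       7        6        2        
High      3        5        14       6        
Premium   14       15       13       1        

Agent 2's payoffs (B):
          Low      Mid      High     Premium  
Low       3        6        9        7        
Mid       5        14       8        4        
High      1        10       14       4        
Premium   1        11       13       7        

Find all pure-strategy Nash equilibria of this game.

(High, High)

Check mutual best responses: a cell is a NE iff neither player can gain by unilaterally deviating.
Agent 1's best responses — vs Low: Premium (payoff 14); vs Mid: Premium (payoff 15); vs High: High (payoff 14); vs Premium: Low (payoff 14).
Agent 2's best responses — vs Low: High (payoff 9); vs Mid: Mid (payoff 14); vs High: High (payoff 14); vs Premium: High (payoff 13).
The only mutual best response is (High, High); neither player gains by switching there.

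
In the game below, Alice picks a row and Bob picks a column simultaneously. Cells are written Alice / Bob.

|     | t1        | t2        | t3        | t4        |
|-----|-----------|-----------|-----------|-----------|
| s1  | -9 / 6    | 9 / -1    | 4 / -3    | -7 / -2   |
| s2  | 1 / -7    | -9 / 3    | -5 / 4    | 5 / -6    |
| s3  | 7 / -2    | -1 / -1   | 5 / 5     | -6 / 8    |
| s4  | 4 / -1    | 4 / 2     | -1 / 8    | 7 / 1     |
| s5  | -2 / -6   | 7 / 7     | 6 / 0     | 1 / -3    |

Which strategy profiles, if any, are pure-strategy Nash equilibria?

Check mutual best responses: a cell is a NE iff neither player can gain by unilaterally deviating.
Alice's best responses — vs t1: s3 (payoff 7); vs t2: s1 (payoff 9); vs t3: s5 (payoff 6); vs t4: s4 (payoff 7).
Bob's best responses — vs s1: t1 (payoff 6); vs s2: t3 (payoff 4); vs s3: t4 (payoff 8); vs s4: t3 (payoff 8); vs s5: t2 (payoff 7).
No cell has both players best-responding. For instance, Alice's best reply to t3 is s5, but against s5 Bob prefers t2 over t3.

None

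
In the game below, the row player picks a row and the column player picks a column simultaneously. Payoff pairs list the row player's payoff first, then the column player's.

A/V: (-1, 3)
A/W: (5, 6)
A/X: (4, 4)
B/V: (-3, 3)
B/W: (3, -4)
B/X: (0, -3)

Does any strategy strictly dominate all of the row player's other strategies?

A strategy is strictly dominant if it gives the row player a strictly higher payoff than every other strategy, against every choice by the opponent.
A strictly dominates: vs V: -1 > -3; vs W: 5 > 3; vs X: 4 > 0.

A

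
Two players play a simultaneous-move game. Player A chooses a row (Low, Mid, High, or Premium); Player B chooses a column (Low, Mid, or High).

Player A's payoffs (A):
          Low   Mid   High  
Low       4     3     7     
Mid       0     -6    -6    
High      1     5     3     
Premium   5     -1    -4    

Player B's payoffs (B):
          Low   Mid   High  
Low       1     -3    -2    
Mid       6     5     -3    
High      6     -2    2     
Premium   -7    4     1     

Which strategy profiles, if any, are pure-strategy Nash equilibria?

Find each player's best response to every opponent strategy; NE are the intersections.
Player A's best responses — vs Low: Premium (payoff 5); vs Mid: High (payoff 5); vs High: Low (payoff 7).
Player B's best responses — vs Low: Low (payoff 1); vs Mid: Low (payoff 6); vs High: Low (payoff 6); vs Premium: Mid (payoff 4).
No cell has both players best-responding. For instance, Player A's best reply to Low is Premium, but against Premium Player B prefers Mid over Low.

No pure-strategy Nash equilibrium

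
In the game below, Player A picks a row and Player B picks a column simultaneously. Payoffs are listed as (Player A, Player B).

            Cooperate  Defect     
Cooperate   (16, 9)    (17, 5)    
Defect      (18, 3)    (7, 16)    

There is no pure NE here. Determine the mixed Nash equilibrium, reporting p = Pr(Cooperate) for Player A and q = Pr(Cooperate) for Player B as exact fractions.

p = 13/17, q = 5/6

In a mixed NE each player is indifferent between their pure strategies, so the opponent's mix sets the indifference.
Player B indifferent between Cooperate and Defect: p·9 + (1−p)·3 = p·5 + (1−p)·16 ⟹ 3 + 6p = 16 + (-11)p ⟹ p = 13/17.
Player A indifferent between Cooperate and Defect: q·16 + (1−q)·17 = q·18 + (1−q)·7 ⟹ 17 + (-1)q = 7 + 11q ⟹ q = 5/6.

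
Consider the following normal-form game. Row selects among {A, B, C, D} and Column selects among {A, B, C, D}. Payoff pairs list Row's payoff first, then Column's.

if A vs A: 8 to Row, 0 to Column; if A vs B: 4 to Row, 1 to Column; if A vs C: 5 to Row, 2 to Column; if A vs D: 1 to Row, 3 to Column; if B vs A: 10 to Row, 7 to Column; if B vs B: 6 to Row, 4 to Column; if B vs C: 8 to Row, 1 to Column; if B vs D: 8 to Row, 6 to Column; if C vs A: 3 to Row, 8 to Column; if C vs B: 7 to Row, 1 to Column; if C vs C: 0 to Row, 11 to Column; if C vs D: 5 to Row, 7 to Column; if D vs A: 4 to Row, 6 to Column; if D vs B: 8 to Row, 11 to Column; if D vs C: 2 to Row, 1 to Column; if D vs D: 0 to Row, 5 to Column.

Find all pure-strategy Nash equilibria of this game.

Find each player's best response to every opponent strategy; NE are the intersections.
Row's best responses — vs A: B (payoff 10); vs B: D (payoff 8); vs C: B (payoff 8); vs D: B (payoff 8).
Column's best responses — vs A: D (payoff 3); vs B: A (payoff 7); vs C: C (payoff 11); vs D: B (payoff 11).
Mutual best responses occur at (B, A) and (D, B); at each, neither player gains by switching.

(B, A) and (D, B)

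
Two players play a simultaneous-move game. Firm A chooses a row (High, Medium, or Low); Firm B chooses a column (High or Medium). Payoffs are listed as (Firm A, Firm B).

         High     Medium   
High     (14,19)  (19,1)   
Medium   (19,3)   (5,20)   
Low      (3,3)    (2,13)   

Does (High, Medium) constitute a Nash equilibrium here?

No

Holding Firm B at Medium: Firm A gets 19 from High, versus 5 from Medium, 2 from Low. No profitable deviation for Firm A.
Holding Firm A at High: Firm B gets 1 from Medium but could get 19 by switching to High. Firm B has a profitable deviation.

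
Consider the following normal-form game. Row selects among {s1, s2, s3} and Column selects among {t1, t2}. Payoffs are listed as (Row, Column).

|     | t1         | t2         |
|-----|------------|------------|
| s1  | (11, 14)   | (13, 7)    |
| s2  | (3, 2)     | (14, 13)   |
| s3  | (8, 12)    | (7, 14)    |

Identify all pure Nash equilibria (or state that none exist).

(s1, t1) and (s2, t2)

A profile is a Nash equilibrium when each player is best-responding to the other.
Row's best responses — vs t1: s1 (payoff 11); vs t2: s2 (payoff 14).
Column's best responses — vs s1: t1 (payoff 14); vs s2: t2 (payoff 13); vs s3: t2 (payoff 14).
Mutual best responses occur at (s1, t1) and (s2, t2); at each, neither player gains by switching.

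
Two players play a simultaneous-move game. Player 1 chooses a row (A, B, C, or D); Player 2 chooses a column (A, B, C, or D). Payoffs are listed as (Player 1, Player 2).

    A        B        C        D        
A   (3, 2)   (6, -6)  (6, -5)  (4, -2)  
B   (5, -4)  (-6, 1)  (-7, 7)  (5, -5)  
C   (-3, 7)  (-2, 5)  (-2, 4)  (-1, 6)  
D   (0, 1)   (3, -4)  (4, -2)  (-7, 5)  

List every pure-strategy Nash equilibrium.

No pure-strategy Nash equilibrium

Find each player's best response to every opponent strategy; NE are the intersections.
Player 1's best responses — vs A: B (payoff 5); vs B: A (payoff 6); vs C: A (payoff 6); vs D: B (payoff 5).
Player 2's best responses — vs A: A (payoff 2); vs B: C (payoff 7); vs C: A (payoff 7); vs D: D (payoff 5).
No cell has both players best-responding. For instance, Player 1's best reply to D is B, but against B Player 2 prefers C over D.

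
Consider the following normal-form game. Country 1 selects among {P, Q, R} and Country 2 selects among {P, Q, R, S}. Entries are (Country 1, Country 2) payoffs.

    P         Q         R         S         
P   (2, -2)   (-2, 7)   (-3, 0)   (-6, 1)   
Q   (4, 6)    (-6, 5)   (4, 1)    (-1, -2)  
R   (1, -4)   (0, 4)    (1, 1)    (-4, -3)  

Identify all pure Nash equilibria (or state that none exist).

(Q, P) and (R, Q)

Check mutual best responses: a cell is a NE iff neither player can gain by unilaterally deviating.
Country 1's best responses — vs P: Q (payoff 4); vs Q: R (payoff 0); vs R: Q (payoff 4); vs S: Q (payoff -1).
Country 2's best responses — vs P: Q (payoff 7); vs Q: P (payoff 6); vs R: Q (payoff 4).
Mutual best responses occur at (Q, P) and (R, Q); at each, neither player gains by switching.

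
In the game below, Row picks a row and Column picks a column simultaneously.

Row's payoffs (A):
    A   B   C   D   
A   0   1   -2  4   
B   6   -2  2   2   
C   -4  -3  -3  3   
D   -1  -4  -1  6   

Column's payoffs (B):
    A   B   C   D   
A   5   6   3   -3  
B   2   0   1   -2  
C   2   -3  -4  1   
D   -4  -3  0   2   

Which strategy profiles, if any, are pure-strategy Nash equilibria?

(A, B), (B, A), and (D, D)

A profile is a Nash equilibrium when each player is best-responding to the other.
Row's best responses — vs A: B (payoff 6); vs B: A (payoff 1); vs C: B (payoff 2); vs D: D (payoff 6).
Column's best responses — vs A: B (payoff 6); vs B: A (payoff 2); vs C: A (payoff 2); vs D: D (payoff 2).
Mutual best responses occur at (A, B), (B, A), and (D, D); at each, neither player gains by switching.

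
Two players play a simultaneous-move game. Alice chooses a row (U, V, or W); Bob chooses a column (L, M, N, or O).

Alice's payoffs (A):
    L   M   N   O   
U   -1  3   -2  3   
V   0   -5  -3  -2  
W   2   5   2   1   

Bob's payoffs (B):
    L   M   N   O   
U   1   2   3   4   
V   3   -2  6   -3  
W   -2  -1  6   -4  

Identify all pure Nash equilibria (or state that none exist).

(U, O) and (W, N)

Check mutual best responses: a cell is a NE iff neither player can gain by unilaterally deviating.
Alice's best responses — vs L: W (payoff 2); vs M: W (payoff 5); vs N: W (payoff 2); vs O: U (payoff 3).
Bob's best responses — vs U: O (payoff 4); vs V: N (payoff 6); vs W: N (payoff 6).
Mutual best responses occur at (U, O) and (W, N); at each, neither player gains by switching.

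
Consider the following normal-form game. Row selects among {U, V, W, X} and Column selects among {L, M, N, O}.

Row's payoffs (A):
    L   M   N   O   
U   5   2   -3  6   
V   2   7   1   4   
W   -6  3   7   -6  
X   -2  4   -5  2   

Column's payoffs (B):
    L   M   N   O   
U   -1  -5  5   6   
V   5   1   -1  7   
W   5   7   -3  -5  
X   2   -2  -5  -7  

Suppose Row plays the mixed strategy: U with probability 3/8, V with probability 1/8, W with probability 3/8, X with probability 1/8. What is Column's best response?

Column's best reply maximizes expected payoff against the mix.
L: (3/8)·(-1) + (1/8)·5 + (3/8)·5 + (1/8)·2 = 19/8
M: (3/8)·(-5) + (1/8)·1 + (3/8)·7 + (1/8)·(-2) = 5/8
N: (3/8)·5 + (1/8)·(-1) + (3/8)·(-3) + (1/8)·(-5) = 0
O: (3/8)·6 + (1/8)·7 + (3/8)·(-5) + (1/8)·(-7) = 3/8
Highest expected payoff is 19/8, from L.

L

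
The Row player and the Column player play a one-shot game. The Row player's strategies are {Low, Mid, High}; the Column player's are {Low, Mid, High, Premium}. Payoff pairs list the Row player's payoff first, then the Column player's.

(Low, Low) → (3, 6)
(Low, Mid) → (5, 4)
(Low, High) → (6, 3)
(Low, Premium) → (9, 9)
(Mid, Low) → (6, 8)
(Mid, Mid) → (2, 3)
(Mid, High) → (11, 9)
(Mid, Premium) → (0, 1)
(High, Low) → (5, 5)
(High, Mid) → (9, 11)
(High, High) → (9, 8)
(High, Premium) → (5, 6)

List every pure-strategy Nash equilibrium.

A profile is a Nash equilibrium when each player is best-responding to the other.
The Row player's best responses — vs Low: Mid (payoff 6); vs Mid: High (payoff 9); vs High: Mid (payoff 11); vs Premium: Low (payoff 9).
The Column player's best responses — vs Low: Premium (payoff 9); vs Mid: High (payoff 9); vs High: Mid (payoff 11).
Mutual best responses occur at (Low, Premium), (Mid, High), and (High, Mid); at each, neither player gains by switching.

(Low, Premium), (Mid, High), and (High, Mid)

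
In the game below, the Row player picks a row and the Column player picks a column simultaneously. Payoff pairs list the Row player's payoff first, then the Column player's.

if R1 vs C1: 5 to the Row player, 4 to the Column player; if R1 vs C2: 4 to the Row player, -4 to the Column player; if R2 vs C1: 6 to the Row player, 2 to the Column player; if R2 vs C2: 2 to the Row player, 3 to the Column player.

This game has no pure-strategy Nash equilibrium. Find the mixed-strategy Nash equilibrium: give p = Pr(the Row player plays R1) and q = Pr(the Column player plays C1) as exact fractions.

Each player's mixing probability is pinned down by making the *other* player indifferent.
The Column player indifferent between C1 and C2: p·4 + (1−p)·2 = p·(-4) + (1−p)·3 ⟹ 2 + 2p = 3 + (-7)p ⟹ p = 1/9.
The Row player indifferent between R1 and R2: q·5 + (1−q)·4 = q·6 + (1−q)·2 ⟹ 4 + 1q = 2 + 4q ⟹ q = 2/3.

p = 1/9, q = 2/3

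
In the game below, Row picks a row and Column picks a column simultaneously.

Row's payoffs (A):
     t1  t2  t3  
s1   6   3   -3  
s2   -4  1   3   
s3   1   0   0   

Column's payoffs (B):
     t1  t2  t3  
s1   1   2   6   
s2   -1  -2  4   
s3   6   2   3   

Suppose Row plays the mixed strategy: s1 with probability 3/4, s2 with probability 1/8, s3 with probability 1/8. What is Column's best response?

Column's best reply maximizes expected payoff against the mix.
t1: (3/4)·1 + (1/8)·(-1) + (1/8)·6 = 11/8
t2: (3/4)·2 + (1/8)·(-2) + (1/8)·2 = 3/2
t3: (3/4)·6 + (1/8)·4 + (1/8)·3 = 43/8
Highest expected payoff is 43/8, from t3.

t3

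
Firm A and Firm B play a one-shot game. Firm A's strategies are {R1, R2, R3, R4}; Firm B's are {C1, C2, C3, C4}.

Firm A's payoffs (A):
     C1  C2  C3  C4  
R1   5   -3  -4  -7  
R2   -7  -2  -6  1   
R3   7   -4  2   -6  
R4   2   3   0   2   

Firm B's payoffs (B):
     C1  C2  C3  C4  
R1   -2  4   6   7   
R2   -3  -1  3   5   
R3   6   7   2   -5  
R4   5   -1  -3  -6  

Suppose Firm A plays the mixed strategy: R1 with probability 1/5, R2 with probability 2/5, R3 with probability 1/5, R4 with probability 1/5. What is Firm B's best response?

Compute Firm B's expected payoff from each pure strategy against the given mix.
C1: (1/5)·(-2) + (2/5)·(-3) + (1/5)·6 + (1/5)·5 = 3/5
C2: (1/5)·4 + (2/5)·(-1) + (1/5)·7 + (1/5)·(-1) = 8/5
C3: (1/5)·6 + (2/5)·3 + (1/5)·2 + (1/5)·(-3) = 11/5
C4: (1/5)·7 + (2/5)·5 + (1/5)·(-5) + (1/5)·(-6) = 6/5
Highest expected payoff is 11/5, from C3.

C3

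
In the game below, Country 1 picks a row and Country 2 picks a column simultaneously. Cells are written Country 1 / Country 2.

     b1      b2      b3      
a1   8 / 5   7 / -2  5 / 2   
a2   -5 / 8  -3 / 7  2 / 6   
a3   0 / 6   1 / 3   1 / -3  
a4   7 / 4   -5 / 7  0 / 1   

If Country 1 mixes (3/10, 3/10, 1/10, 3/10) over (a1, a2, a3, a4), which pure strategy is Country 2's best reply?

Country 2's best reply maximizes expected payoff against the mix.
b1: (3/10)·5 + (3/10)·8 + (1/10)·6 + (3/10)·4 = 57/10
b2: (3/10)·(-2) + (3/10)·7 + (1/10)·3 + (3/10)·7 = 39/10
b3: (3/10)·2 + (3/10)·6 + (1/10)·(-3) + (3/10)·1 = 12/5
Highest expected payoff is 57/10, from b1.

b1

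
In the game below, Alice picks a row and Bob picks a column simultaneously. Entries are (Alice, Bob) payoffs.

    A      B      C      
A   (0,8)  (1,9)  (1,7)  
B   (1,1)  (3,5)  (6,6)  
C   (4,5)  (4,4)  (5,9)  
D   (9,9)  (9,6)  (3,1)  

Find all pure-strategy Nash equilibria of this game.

Find each player's best response to every opponent strategy; NE are the intersections.
Alice's best responses — vs A: D (payoff 9); vs B: D (payoff 9); vs C: B (payoff 6).
Bob's best responses — vs A: B (payoff 9); vs B: C (payoff 6); vs C: C (payoff 9); vs D: A (payoff 9).
Mutual best responses occur at (B, C) and (D, A); at each, neither player gains by switching.

(B, C) and (D, A)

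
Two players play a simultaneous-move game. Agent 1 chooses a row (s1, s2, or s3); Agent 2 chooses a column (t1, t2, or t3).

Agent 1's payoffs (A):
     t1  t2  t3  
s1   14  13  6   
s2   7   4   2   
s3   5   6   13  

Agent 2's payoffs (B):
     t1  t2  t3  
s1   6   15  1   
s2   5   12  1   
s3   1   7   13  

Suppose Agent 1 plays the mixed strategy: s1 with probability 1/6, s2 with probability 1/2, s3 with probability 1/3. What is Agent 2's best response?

Agent 2's best reply maximizes expected payoff against the mix.
t1: (1/6)·6 + (1/2)·5 + (1/3)·1 = 23/6
t2: (1/6)·15 + (1/2)·12 + (1/3)·7 = 65/6
t3: (1/6)·1 + (1/2)·1 + (1/3)·13 = 5
Highest expected payoff is 65/6, from t2.

t2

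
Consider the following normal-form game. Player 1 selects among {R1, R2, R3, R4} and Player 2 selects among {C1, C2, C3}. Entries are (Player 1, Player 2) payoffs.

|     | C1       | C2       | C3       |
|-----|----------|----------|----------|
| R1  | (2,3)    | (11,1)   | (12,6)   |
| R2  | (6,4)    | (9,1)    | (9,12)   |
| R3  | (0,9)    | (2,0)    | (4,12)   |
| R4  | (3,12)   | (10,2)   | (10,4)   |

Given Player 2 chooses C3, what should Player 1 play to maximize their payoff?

R1

With Player 2 fixed at C3, Player 1's payoffs are: R1 → 12, R2 → 9, R3 → 4, R4 → 10.
The maximum is 12, achieved by R1.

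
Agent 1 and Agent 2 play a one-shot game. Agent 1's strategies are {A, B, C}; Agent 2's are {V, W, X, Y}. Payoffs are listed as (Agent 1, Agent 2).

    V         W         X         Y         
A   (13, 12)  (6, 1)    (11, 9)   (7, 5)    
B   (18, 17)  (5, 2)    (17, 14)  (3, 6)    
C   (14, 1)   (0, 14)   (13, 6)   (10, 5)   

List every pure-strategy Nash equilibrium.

(B, V)

Check mutual best responses: a cell is a NE iff neither player can gain by unilaterally deviating.
Agent 1's best responses — vs V: B (payoff 18); vs W: A (payoff 6); vs X: B (payoff 17); vs Y: C (payoff 10).
Agent 2's best responses — vs A: V (payoff 12); vs B: V (payoff 17); vs C: W (payoff 14).
The only mutual best response is (B, V); neither player gains by switching there.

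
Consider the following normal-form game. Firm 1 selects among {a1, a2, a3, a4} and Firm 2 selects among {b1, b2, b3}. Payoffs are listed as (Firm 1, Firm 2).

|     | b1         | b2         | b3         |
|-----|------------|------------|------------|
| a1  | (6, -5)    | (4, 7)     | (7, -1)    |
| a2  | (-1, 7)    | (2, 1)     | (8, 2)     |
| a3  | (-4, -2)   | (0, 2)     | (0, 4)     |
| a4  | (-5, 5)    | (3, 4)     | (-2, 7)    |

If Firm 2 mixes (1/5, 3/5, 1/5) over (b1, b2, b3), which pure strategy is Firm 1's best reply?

a1

Firm 1's best reply maximizes expected payoff against the mix.
a1: (1/5)·6 + (3/5)·4 + (1/5)·7 = 5
a2: (1/5)·(-1) + (3/5)·2 + (1/5)·8 = 13/5
a3: (1/5)·(-4) + (3/5)·0 + (1/5)·0 = -4/5
a4: (1/5)·(-5) + (3/5)·3 + (1/5)·(-2) = 2/5
Highest expected payoff is 5, from a1.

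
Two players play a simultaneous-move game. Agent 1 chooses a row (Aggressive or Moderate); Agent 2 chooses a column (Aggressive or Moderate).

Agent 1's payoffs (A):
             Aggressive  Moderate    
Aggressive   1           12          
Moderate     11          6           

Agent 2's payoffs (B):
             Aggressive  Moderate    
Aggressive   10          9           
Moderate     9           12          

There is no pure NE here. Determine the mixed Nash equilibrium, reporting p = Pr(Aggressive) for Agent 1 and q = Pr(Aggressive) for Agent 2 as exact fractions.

p = 3/4, q = 3/8

Each player's mixing probability is pinned down by making the *other* player indifferent.
Agent 2 indifferent between Aggressive and Moderate: p·10 + (1−p)·9 = p·9 + (1−p)·12 ⟹ 9 + 1p = 12 + (-3)p ⟹ p = 3/4.
Agent 1 indifferent between Aggressive and Moderate: q·1 + (1−q)·12 = q·11 + (1−q)·6 ⟹ 12 + (-11)q = 6 + 5q ⟹ q = 3/8.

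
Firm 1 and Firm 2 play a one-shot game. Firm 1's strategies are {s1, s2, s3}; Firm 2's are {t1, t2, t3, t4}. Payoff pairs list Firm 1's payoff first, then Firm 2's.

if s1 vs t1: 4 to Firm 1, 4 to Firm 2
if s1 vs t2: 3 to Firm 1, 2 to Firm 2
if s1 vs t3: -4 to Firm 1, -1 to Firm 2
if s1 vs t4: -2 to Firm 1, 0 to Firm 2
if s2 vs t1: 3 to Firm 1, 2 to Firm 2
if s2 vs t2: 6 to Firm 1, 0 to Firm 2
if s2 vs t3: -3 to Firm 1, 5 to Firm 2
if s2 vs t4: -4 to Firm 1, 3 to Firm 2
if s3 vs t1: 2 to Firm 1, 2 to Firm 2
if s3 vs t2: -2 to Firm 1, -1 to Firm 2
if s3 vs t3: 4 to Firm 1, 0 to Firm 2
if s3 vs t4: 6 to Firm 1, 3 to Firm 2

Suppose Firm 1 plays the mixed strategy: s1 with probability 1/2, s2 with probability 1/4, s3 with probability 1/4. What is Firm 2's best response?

t1

Firm 2's best reply maximizes expected payoff against the mix.
t1: (1/2)·4 + (1/4)·2 + (1/4)·2 = 3
t2: (1/2)·2 + (1/4)·0 + (1/4)·(-1) = 3/4
t3: (1/2)·(-1) + (1/4)·5 + (1/4)·0 = 3/4
t4: (1/2)·0 + (1/4)·3 + (1/4)·3 = 3/2
Highest expected payoff is 3, from t1.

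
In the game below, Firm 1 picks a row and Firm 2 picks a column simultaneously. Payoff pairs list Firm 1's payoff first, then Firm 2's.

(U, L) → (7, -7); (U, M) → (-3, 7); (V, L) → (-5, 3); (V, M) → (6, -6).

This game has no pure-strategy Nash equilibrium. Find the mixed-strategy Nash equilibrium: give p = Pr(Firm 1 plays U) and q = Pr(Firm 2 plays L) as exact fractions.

p = 9/23, q = 3/7

Each player's mixing probability is pinned down by making the *other* player indifferent.
Firm 2 indifferent between L and M: p·(-7) + (1−p)·3 = p·7 + (1−p)·(-6) ⟹ 3 + (-10)p = (-6) + 13p ⟹ p = 9/23.
Firm 1 indifferent between U and V: q·7 + (1−q)·(-3) = q·(-5) + (1−q)·6 ⟹ (-3) + 10q = 6 + (-11)q ⟹ q = 3/7.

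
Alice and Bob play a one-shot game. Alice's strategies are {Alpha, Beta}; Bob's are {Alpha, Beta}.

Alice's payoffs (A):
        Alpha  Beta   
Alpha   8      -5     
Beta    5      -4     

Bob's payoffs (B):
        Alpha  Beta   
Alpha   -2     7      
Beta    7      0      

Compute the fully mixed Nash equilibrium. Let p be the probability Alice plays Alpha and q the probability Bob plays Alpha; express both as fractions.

p = 7/16, q = 1/4

In a mixed NE each player is indifferent between their pure strategies, so the opponent's mix sets the indifference.
Bob indifferent between Alpha and Beta: p·(-2) + (1−p)·7 = p·7 + (1−p)·0 ⟹ 7 + (-9)p = 0 + 7p ⟹ p = 7/16.
Alice indifferent between Alpha and Beta: q·8 + (1−q)·(-5) = q·5 + (1−q)·(-4) ⟹ (-5) + 13q = (-4) + 9q ⟹ q = 1/4.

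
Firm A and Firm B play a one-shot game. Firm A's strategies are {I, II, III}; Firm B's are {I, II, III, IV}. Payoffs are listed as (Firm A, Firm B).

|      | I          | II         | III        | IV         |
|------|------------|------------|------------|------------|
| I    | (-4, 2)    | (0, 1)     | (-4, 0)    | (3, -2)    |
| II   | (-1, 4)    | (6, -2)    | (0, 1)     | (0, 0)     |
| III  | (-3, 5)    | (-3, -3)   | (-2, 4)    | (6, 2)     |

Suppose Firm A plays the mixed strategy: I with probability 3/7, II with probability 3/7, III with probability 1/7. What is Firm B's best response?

Compute Firm B's expected payoff from each pure strategy against the given mix.
I: (3/7)·2 + (3/7)·4 + (1/7)·5 = 23/7
II: (3/7)·1 + (3/7)·(-2) + (1/7)·(-3) = -6/7
III: (3/7)·0 + (3/7)·1 + (1/7)·4 = 1
IV: (3/7)·(-2) + (3/7)·0 + (1/7)·2 = -4/7
Highest expected payoff is 23/7, from I.

I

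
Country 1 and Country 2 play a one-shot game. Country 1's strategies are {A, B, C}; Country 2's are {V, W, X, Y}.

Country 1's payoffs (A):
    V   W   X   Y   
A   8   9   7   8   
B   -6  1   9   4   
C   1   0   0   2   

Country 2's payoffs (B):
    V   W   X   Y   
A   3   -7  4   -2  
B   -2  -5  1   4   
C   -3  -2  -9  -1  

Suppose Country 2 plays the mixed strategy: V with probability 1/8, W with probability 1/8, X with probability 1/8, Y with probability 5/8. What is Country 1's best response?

A

Compute Country 1's expected payoff from each pure strategy against the given mix.
A: (1/8)·8 + (1/8)·9 + (1/8)·7 + (5/8)·8 = 8
B: (1/8)·(-6) + (1/8)·1 + (1/8)·9 + (5/8)·4 = 3
C: (1/8)·1 + (1/8)·0 + (1/8)·0 + (5/8)·2 = 11/8
Highest expected payoff is 8, from A.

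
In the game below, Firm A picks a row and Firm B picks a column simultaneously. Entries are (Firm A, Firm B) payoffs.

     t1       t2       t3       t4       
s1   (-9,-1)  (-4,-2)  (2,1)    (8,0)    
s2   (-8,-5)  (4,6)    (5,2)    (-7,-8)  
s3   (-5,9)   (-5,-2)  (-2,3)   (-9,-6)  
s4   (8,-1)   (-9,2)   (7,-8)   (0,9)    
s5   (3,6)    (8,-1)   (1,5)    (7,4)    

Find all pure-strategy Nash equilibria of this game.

Check mutual best responses: a cell is a NE iff neither player can gain by unilaterally deviating.
Firm A's best responses — vs t1: s4 (payoff 8); vs t2: s5 (payoff 8); vs t3: s4 (payoff 7); vs t4: s1 (payoff 8).
Firm B's best responses — vs s1: t3 (payoff 1); vs s2: t2 (payoff 6); vs s3: t1 (payoff 9); vs s4: t4 (payoff 9); vs s5: t1 (payoff 6).
No cell has both players best-responding. For instance, Firm A's best reply to t2 is s5, but against s5 Firm B prefers t1 over t2.

None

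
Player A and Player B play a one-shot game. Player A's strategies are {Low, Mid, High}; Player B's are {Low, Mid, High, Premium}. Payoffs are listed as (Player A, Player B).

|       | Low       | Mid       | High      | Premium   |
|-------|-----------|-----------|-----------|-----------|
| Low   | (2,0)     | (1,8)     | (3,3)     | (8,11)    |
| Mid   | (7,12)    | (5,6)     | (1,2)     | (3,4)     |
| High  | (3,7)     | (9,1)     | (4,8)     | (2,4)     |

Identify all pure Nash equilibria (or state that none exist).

A profile is a Nash equilibrium when each player is best-responding to the other.
Player A's best responses — vs Low: Mid (payoff 7); vs Mid: High (payoff 9); vs High: High (payoff 4); vs Premium: Low (payoff 8).
Player B's best responses — vs Low: Premium (payoff 11); vs Mid: Low (payoff 12); vs High: High (payoff 8).
Mutual best responses occur at (Low, Premium), (Mid, Low), and (High, High); at each, neither player gains by switching.

(Low, Premium), (Mid, Low), and (High, High)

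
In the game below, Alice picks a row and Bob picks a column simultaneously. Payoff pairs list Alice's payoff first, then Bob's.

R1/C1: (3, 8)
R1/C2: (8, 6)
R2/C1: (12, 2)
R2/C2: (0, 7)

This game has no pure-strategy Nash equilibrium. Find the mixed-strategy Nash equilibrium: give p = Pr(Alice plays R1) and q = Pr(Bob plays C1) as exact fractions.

p = 5/7, q = 8/17

Each player's mixing probability is pinned down by making the *other* player indifferent.
Bob indifferent between C1 and C2: p·8 + (1−p)·2 = p·6 + (1−p)·7 ⟹ 2 + 6p = 7 + (-1)p ⟹ p = 5/7.
Alice indifferent between R1 and R2: q·3 + (1−q)·8 = q·12 + (1−q)·0 ⟹ 8 + (-5)q = 0 + 12q ⟹ q = 8/17.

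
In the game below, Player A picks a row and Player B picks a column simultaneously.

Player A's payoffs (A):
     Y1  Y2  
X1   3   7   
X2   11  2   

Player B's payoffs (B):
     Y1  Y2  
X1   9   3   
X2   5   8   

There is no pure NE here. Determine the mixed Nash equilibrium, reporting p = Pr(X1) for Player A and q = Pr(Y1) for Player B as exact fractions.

p = 1/3, q = 5/13

In a mixed NE each player is indifferent between their pure strategies, so the opponent's mix sets the indifference.
Player B indifferent between Y1 and Y2: p·9 + (1−p)·5 = p·3 + (1−p)·8 ⟹ 5 + 4p = 8 + (-5)p ⟹ p = 1/3.
Player A indifferent between X1 and X2: q·3 + (1−q)·7 = q·11 + (1−q)·2 ⟹ 7 + (-4)q = 2 + 9q ⟹ q = 5/13.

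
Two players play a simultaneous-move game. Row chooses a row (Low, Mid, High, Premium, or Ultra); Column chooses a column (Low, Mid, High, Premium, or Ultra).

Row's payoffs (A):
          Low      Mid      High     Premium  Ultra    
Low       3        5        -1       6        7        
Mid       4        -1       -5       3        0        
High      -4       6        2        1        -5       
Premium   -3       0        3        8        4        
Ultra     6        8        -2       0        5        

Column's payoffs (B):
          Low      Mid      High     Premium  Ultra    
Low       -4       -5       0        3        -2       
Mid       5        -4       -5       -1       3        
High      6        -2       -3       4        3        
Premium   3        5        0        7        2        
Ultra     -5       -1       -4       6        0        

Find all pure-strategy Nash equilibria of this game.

Find each player's best response to every opponent strategy; NE are the intersections.
Row's best responses — vs Low: Ultra (payoff 6); vs Mid: Ultra (payoff 8); vs High: Premium (payoff 3); vs Premium: Premium (payoff 8); vs Ultra: Low (payoff 7).
Column's best responses — vs Low: Premium (payoff 3); vs Mid: Low (payoff 5); vs High: Low (payoff 6); vs Premium: Premium (payoff 7); vs Ultra: Premium (payoff 6).
The only mutual best response is (Premium, Premium); neither player gains by switching there.

(Premium, Premium)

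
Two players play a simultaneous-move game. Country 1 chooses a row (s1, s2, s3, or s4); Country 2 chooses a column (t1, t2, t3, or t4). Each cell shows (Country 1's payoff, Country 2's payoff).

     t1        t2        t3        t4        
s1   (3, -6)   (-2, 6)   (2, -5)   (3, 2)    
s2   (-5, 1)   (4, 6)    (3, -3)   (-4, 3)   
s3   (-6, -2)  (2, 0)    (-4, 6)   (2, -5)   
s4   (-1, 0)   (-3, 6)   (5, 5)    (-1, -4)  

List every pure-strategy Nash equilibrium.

(s2, t2)

A profile is a Nash equilibrium when each player is best-responding to the other.
Country 1's best responses — vs t1: s1 (payoff 3); vs t2: s2 (payoff 4); vs t3: s4 (payoff 5); vs t4: s1 (payoff 3).
Country 2's best responses — vs s1: t2 (payoff 6); vs s2: t2 (payoff 6); vs s3: t3 (payoff 6); vs s4: t2 (payoff 6).
The only mutual best response is (s2, t2); neither player gains by switching there.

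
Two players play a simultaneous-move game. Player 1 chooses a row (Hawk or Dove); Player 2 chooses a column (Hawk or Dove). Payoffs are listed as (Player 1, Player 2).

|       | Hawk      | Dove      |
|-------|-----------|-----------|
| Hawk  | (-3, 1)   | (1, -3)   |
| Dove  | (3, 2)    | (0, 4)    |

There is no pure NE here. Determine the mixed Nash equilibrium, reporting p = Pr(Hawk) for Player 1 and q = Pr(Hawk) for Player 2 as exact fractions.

In a mixed NE each player is indifferent between their pure strategies, so the opponent's mix sets the indifference.
Player 2 indifferent between Hawk and Dove: p·1 + (1−p)·2 = p·(-3) + (1−p)·4 ⟹ 2 + (-1)p = 4 + (-7)p ⟹ p = 1/3.
Player 1 indifferent between Hawk and Dove: q·(-3) + (1−q)·1 = q·3 + (1−q)·0 ⟹ 1 + (-4)q = 0 + 3q ⟹ q = 1/7.

p = 1/3, q = 1/7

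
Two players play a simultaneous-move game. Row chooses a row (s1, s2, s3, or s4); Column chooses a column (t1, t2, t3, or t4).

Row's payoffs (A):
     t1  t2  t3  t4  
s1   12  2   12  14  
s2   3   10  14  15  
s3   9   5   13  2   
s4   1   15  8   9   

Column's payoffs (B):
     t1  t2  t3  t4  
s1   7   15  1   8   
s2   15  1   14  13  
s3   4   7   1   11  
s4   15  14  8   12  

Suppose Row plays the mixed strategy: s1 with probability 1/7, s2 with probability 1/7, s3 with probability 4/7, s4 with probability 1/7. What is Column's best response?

Column's best reply maximizes expected payoff against the mix.
t1: (1/7)·7 + (1/7)·15 + (4/7)·4 + (1/7)·15 = 53/7
t2: (1/7)·15 + (1/7)·1 + (4/7)·7 + (1/7)·14 = 58/7
t3: (1/7)·1 + (1/7)·14 + (4/7)·1 + (1/7)·8 = 27/7
t4: (1/7)·8 + (1/7)·13 + (4/7)·11 + (1/7)·12 = 11
Highest expected payoff is 11, from t4.

t4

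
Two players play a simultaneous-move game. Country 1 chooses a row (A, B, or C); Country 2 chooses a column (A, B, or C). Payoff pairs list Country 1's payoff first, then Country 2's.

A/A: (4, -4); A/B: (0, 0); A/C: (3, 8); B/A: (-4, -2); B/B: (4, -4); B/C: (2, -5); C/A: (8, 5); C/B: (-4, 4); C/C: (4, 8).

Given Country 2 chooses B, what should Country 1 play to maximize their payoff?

B

With Country 2 fixed at B, Country 1's payoffs are: A → 0, B → 4, C → -4.
The maximum is 4, achieved by B.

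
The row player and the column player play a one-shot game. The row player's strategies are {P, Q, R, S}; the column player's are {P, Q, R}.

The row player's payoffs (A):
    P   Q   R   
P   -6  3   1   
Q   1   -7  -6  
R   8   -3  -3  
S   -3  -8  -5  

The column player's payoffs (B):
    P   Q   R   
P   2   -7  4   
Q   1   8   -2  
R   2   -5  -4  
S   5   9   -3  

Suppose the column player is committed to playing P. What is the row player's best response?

R

With the column player fixed at P, the row player's payoffs are: P → -6, Q → 1, R → 8, S → -3.
The maximum is 8, achieved by R.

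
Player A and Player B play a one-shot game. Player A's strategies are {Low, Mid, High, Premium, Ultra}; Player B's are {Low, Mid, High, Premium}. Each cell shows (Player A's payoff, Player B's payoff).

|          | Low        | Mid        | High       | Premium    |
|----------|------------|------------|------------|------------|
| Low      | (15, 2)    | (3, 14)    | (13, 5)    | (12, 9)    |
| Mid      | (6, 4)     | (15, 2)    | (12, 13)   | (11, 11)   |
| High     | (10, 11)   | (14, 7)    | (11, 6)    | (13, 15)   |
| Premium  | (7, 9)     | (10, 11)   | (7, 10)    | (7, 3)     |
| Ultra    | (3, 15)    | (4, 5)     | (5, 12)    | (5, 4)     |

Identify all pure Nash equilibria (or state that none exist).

A profile is a Nash equilibrium when each player is best-responding to the other.
Player A's best responses — vs Low: Low (payoff 15); vs Mid: Mid (payoff 15); vs High: Low (payoff 13); vs Premium: High (payoff 13).
Player B's best responses — vs Low: Mid (payoff 14); vs Mid: High (payoff 13); vs High: Premium (payoff 15); vs Premium: Mid (payoff 11); vs Ultra: Low (payoff 15).
The only mutual best response is (High, Premium); neither player gains by switching there.

(High, Premium)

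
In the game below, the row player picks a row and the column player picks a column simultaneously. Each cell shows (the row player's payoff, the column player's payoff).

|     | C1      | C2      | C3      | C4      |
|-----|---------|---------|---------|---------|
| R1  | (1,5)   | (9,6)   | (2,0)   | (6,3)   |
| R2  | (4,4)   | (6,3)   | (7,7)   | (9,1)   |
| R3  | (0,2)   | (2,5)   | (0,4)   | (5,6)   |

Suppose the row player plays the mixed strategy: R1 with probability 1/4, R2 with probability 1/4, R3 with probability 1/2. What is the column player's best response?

C2

The column player's best reply maximizes expected payoff against the mix.
C1: (1/4)·5 + (1/4)·4 + (1/2)·2 = 13/4
C2: (1/4)·6 + (1/4)·3 + (1/2)·5 = 19/4
C3: (1/4)·0 + (1/4)·7 + (1/2)·4 = 15/4
C4: (1/4)·3 + (1/4)·1 + (1/2)·6 = 4
Highest expected payoff is 19/4, from C2.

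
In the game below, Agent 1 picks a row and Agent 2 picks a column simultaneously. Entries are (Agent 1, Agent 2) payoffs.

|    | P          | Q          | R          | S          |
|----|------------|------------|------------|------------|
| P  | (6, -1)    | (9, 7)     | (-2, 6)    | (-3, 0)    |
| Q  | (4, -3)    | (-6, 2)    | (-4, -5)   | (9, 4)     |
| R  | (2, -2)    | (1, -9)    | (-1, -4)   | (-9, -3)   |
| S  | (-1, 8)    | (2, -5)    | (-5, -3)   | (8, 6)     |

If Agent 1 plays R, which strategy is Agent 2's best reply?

P

With Agent 1 fixed at R, Agent 2's payoffs are: P → -2, Q → -9, R → -4, S → -3.
The maximum is -2, achieved by P.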